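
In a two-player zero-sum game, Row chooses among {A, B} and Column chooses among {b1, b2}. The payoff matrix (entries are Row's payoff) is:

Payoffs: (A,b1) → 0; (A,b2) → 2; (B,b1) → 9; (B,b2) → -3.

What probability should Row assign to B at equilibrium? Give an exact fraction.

Row minima: A → 0, B → -3; maximin = 0.
Column maxima: b1 → 9, b2 → 2; minimax = 2.
0 ≠ 2, so there is no saddle point; optimal play is mixed.
Let Row play A with probability p. Expected payoff against b1: 0p + 9(1−p) = −9p + 9; against b2: 2p + (-3)(1−p) = 5p − 3.
Setting these equal: −9p + 9 = 5p − 3 ⇒ −14p = -12 ⇒ p = 6/7, and the value is (-9)·(6/7) + 9 = 9/7.
For Column: with q = P(b1), equating A's and B's payoffs gives −2q + 2 = 12q − 3 ⇒ q = 5/14.

1/7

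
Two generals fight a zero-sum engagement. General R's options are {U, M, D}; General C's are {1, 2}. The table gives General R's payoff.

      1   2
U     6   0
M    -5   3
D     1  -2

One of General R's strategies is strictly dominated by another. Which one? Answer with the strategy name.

U gives a strictly higher payoff than D against every column: 6 > 1, 0 > -2.
So D is strictly dominated and General R never plays it.

D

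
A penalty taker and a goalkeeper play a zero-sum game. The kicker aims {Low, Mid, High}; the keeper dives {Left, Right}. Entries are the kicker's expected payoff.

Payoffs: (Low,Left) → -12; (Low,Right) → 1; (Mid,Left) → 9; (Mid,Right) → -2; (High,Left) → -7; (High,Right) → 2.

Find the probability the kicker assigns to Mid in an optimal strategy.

Row minima: Low → -12, Mid → -2, High → -7; maximin = -2.
Column maxima: Left → 9, Right → 2; minimax = 2.
-2 ≠ 2, so there is no saddle point; optimal play is mixed.
Low is strictly dominated by High, so the kicker never plays it.
On the remaining 2×2 (Mid, High vs Left, Right):
Let the kicker play Mid with probability p. Expected payoff against Left: 9p + (-7)(1−p) = 16p − 7; against Right: (-2)p + 2(1−p) = −4p + 2.
Setting these equal: 16p − 7 = −4p + 2 ⇒ 20p = 9 ⇒ p = 9/20, and the value is (16)·(9/20) − 7 = 1/5.
For the keeper: with q = P(Left), equating Mid's and High's payoffs gives 11q − 2 = −9q + 2 ⇒ q = 1/5.

9/20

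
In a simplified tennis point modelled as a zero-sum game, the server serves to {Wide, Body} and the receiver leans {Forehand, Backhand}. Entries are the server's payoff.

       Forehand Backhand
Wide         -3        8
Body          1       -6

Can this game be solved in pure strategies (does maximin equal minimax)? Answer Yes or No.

Row minima: Wide → -3, Body → -6; maximin = -3.
Column maxima: Forehand → 1, Backhand → 8; minimax = 1.
-3 ≠ 1, so no pure-strategy equilibrium exists.

No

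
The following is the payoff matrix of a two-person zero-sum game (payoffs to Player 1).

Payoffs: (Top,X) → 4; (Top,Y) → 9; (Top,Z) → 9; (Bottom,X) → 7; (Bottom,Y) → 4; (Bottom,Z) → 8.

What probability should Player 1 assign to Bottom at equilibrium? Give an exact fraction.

5/8

Row minima: Top → 4, Bottom → 4; maximin = 4.
Column maxima: X → 7, Y → 9, Z → 9; minimax = 7.
4 ≠ 7, so there is no saddle point; optimal play is mixed.
Z is strictly dominated by X (it gives Player 1 strictly more in every row), so Player 2 never plays it.
On the remaining 2×2 (Top, Bottom vs X, Y):
Let Player 1 play Top with probability p. Expected payoff against X: 4p + 7(1−p) = −3p + 7; against Y: 9p + 4(1−p) = 5p + 4.
Setting these equal: −3p + 7 = 5p + 4 ⇒ −8p = -3 ⇒ p = 3/8, and the value is (-3)·(3/8) + 7 = 47/8.
For Player 2: with q = P(X), equating Top's and Bottom's payoffs gives −5q + 9 = 3q + 4 ⇒ q = 5/8.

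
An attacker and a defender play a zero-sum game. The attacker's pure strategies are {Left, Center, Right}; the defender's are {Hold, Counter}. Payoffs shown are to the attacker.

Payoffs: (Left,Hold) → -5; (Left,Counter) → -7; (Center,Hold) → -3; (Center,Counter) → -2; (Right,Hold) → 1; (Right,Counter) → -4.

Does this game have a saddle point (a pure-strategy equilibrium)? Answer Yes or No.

Row minima: Left → -7, Center → -3, Right → -4; maximin = -3.
Column maxima: Hold → 1, Counter → -2; minimax = -2.
-3 ≠ -2, so no pure-strategy equilibrium exists.

No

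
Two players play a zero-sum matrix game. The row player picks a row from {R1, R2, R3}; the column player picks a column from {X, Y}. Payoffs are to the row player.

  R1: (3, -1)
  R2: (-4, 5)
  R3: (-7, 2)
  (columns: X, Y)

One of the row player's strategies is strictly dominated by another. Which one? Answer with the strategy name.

R2 gives a strictly higher payoff than R3 against every column: -4 > -7, 5 > 2.
So R3 is strictly dominated and the row player never plays it.

R3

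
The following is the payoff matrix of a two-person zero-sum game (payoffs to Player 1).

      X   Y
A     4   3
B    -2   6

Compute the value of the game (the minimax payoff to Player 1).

10/3

Row minima: A → 3, B → -2; maximin = 3.
Column maxima: X → 4, Y → 6; minimax = 4.
3 ≠ 4, so there is no saddle point; optimal play is mixed.
Let Player 1 play A with probability p. Expected payoff against X: 4p + (-2)(1−p) = 6p − 2; against Y: 3p + 6(1−p) = −3p + 6.
Setting these equal: 6p − 2 = −3p + 6 ⇒ 9p = 8 ⇒ p = 8/9, and the value is (6)·(8/9) − 2 = 10/3.
For Player 2: with q = P(X), equating A's and B's payoffs gives q + 3 = −8q + 6 ⇒ q = 1/3.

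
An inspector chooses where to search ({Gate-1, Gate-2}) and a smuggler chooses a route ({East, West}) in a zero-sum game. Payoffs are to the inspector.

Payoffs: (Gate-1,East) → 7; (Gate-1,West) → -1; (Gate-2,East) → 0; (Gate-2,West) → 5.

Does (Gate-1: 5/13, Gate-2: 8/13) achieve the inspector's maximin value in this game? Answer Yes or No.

Yes

Against East this mix gives (5/13)·7 + (8/13)·0 = 35/13.
Against West this mix gives (5/13)·(-1) + (8/13)·5 = 35/13.
All of the smuggler's active replies (East, West) yield 35/13, and no column does worse for the inspector. The mix makes the smuggler indifferent and guarantees 35/13, so it is optimal.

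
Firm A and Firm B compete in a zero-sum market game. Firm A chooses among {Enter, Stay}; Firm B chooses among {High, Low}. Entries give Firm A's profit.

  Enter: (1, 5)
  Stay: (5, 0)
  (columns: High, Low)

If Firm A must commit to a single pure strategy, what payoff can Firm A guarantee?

1

Row minima: Enter → 1, Stay → 0.
The best of these is 1.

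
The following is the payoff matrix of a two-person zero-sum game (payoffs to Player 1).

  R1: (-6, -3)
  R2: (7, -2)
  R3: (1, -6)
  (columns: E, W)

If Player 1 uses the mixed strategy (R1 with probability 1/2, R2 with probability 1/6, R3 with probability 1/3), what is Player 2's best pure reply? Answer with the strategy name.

If Player 2 plays E, Player 1's expected payoff is (1/2)·(-6) + (1/6)·7 + (1/3)·1 = -3/2.
If Player 2 plays W, Player 1's expected payoff is (1/2)·(-3) + (1/6)·(-2) + (1/3)·(-6) = -23/6.
Player 2 minimizes Player 1's payoff; the smallest is -23/6, so the best response is W.

W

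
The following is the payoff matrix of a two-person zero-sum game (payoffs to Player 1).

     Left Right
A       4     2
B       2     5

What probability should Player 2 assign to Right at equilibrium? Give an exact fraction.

Row minima: A → 2, B → 2; maximin = 2.
Column maxima: Left → 4, Right → 5; minimax = 4.
2 ≠ 4, so there is no saddle point; optimal play is mixed.
Let Player 1 play A with probability p. Expected payoff against Left: 4p + 2(1−p) = 2p + 2; against Right: 2p + 5(1−p) = −3p + 5.
Setting these equal: 2p + 2 = −3p + 5 ⇒ 5p = 3 ⇒ p = 3/5, and the value is (2)·(3/5) + 2 = 16/5.
For Player 2: with q = P(Left), equating A's and B's payoffs gives 2q + 2 = −3q + 5 ⇒ q = 3/5.

2/5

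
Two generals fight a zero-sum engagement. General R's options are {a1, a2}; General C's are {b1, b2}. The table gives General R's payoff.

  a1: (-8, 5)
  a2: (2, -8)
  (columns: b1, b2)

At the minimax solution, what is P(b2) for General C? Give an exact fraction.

Row minima: a1 → -8, a2 → -8; maximin = -8.
Column maxima: b1 → 2, b2 → 5; minimax = 2.
-8 ≠ 2, so there is no saddle point; optimal play is mixed.
Let General R play a1 with probability p. Expected payoff against b1: (-8)p + 2(1−p) = −10p + 2; against b2: 5p + (-8)(1−p) = 13p − 8.
Setting these equal: −10p + 2 = 13p − 8 ⇒ −23p = -10 ⇒ p = 10/23, and the value is (-10)·(10/23) + 2 = -54/23.
For General C: with q = P(b1), equating a1's and a2's payoffs gives −13q + 5 = 10q − 8 ⇒ q = 13/23.

10/23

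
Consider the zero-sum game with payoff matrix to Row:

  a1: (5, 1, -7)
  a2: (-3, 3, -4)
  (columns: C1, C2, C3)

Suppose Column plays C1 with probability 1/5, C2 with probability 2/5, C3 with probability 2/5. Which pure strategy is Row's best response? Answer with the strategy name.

Expected payoff of a1: (1/5)·5 + (2/5)·1 + (2/5)·(-7) = -7/5.
Expected payoff of a2: (1/5)·(-3) + (2/5)·3 + (2/5)·(-4) = -1.
The largest is -1, so Row's best response is a2.

a2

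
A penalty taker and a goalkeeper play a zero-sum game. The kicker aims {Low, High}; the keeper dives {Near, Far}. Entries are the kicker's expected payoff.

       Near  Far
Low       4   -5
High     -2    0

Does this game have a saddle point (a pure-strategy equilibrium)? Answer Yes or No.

Row minima: Low → -5, High → -2; maximin = -2.
Column maxima: Near → 4, Far → 0; minimax = 0.
-2 ≠ 0, so no pure-strategy equilibrium exists.

No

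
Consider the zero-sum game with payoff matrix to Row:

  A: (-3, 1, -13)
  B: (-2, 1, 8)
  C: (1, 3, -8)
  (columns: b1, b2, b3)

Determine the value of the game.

Row minima: A → -13, B → -2, C → -8; maximin = -2.
Column maxima: b1 → 1, b2 → 3, b3 → 8; minimax = 1.
-2 ≠ 1, so there is no saddle point; optimal play is mixed.
A is strictly dominated by C, so Row never plays it.
b2 is strictly dominated by b1 (it gives Row strictly more in every row), so Column never plays it.
On the remaining 2×2 (B, C vs b1, b3):
Let Row play B with probability p. Expected payoff against b1: (-2)p + 1(1−p) = −3p + 1; against b3: 8p + (-8)(1−p) = 16p − 8.
Setting these equal: −3p + 1 = 16p − 8 ⇒ −19p = -9 ⇒ p = 9/19, and the value is (-3)·(9/19) + 1 = -8/19.
For Column: with q = P(b1), equating B's and C's payoffs gives −10q + 8 = 9q − 8 ⇒ q = 16/19.

-8/19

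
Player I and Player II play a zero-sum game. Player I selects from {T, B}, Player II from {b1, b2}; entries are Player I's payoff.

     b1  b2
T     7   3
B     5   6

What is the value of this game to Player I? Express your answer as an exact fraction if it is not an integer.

Row minima: T → 3, B → 5; maximin = 5.
Column maxima: b1 → 7, b2 → 6; minimax = 6.
5 ≠ 6, so there is no saddle point; optimal play is mixed.
Let Player I play T with probability p. Expected payoff against b1: 7p + 5(1−p) = 2p + 5; against b2: 3p + 6(1−p) = −3p + 6.
Setting these equal: 2p + 5 = −3p + 6 ⇒ 5p = 1 ⇒ p = 1/5, and the value is (2)·(1/5) + 5 = 27/5.
For Player II: with q = P(b1), equating T's and B's payoffs gives 4q + 3 = −q + 6 ⇒ q = 3/5.

27/5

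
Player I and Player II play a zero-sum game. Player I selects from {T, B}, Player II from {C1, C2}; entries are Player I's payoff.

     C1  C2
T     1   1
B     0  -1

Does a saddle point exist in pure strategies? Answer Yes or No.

Row minima: T → 1, B → -1; maximin = 1.
Column maxima: C1 → 1, C2 → 1; minimax = 1.
maximin = minimax = 1, so a saddle point exists.

Yes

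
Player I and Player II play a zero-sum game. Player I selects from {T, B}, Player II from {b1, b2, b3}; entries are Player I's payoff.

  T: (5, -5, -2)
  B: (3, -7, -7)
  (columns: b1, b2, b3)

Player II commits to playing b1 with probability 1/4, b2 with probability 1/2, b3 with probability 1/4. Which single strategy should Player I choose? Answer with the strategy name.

T

Expected payoff of T: (1/4)·5 + (1/2)·(-5) + (1/4)·(-2) = -7/4.
Expected payoff of B: (1/4)·3 + (1/2)·(-7) + (1/4)·(-7) = -9/2.
The largest is -7/4, so Player I's best response is T.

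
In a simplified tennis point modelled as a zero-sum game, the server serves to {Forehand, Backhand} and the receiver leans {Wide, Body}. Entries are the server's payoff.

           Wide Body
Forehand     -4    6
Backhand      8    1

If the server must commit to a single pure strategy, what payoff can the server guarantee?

Row minima: Forehand → -4, Backhand → 1.
The best of these is 1.

1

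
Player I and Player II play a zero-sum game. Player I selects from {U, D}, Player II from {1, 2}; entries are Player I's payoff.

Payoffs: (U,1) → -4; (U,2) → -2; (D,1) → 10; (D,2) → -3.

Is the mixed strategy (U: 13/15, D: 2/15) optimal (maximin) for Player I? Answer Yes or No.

Against 1 this mix gives (13/15)·(-4) + (2/15)·10 = -32/15.
Against 2 this mix gives (13/15)·(-2) + (2/15)·(-3) = -32/15.
All of Player II's active replies (1, 2) yield -32/15, and no column does worse for Player I. The mix makes Player II indifferent and guarantees -32/15, so it is optimal.

Yes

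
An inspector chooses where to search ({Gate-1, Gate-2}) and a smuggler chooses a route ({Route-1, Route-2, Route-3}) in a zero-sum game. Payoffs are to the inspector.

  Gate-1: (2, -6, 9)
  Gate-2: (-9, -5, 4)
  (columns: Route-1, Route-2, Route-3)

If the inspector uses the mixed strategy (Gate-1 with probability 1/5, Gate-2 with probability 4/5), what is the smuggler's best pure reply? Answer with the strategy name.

If the smuggler plays Route-1, the inspector's expected payoff is (1/5)·2 + (4/5)·(-9) = -34/5.
If the smuggler plays Route-2, the inspector's expected payoff is (1/5)·(-6) + (4/5)·(-5) = -26/5.
If the smuggler plays Route-3, the inspector's expected payoff is (1/5)·9 + (4/5)·4 = 5.
The smuggler minimizes the inspector's payoff; the smallest is -34/5, so the best response is Route-1.

Route-1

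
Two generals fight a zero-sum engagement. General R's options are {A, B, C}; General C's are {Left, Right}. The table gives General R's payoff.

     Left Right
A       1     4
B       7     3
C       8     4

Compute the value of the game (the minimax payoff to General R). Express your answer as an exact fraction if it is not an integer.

4

Row minima: A → 1, B → 3, C → 4; maximin = 4.
Column maxima: Left → 8, Right → 4; minimax = 4.
Since maximin = minimax = 4, there is a saddle point and the value is 4.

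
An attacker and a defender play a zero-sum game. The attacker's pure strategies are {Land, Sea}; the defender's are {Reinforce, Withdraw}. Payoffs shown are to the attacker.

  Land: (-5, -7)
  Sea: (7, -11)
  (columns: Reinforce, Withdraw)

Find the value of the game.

Row minima: Land → -7, Sea → -11; maximin = -7.
Column maxima: Reinforce → 7, Withdraw → -7; minimax = -7.
Since maximin = minimax = -7, there is a saddle point and the value is -7.

-7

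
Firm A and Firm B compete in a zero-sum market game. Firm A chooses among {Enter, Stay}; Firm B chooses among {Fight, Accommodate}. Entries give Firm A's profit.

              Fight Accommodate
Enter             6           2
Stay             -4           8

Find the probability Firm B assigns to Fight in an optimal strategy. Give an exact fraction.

3/8

Row minima: Enter → 2, Stay → -4; maximin = 2.
Column maxima: Fight → 6, Accommodate → 8; minimax = 6.
2 ≠ 6, so there is no saddle point; optimal play is mixed.
Let Firm A play Enter with probability p. Expected payoff against Fight: 6p + (-4)(1−p) = 10p − 4; against Accommodate: 2p + 8(1−p) = −6p + 8.
Setting these equal: 10p − 4 = −6p + 8 ⇒ 16p = 12 ⇒ p = 3/4, and the value is (10)·(3/4) − 4 = 7/2.
For Firm B: with q = P(Fight), equating Enter's and Stay's payoffs gives 4q + 2 = −12q + 8 ⇒ q = 3/8.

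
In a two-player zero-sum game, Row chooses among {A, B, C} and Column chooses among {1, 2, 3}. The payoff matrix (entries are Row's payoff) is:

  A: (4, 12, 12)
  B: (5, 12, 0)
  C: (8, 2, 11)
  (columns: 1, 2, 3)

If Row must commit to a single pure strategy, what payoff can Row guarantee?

Row minima: A → 4, B → 0, C → 2.
The best of these is 4.

4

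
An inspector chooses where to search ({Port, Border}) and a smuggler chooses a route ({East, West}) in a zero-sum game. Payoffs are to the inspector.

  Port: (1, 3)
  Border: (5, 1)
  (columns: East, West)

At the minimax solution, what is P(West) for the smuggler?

2/3

Row minima: Port → 1, Border → 1; maximin = 1.
Column maxima: East → 5, West → 3; minimax = 3.
1 ≠ 3, so there is no saddle point; optimal play is mixed.
Let the inspector play Port with probability p. Expected payoff against East: 1p + 5(1−p) = −4p + 5; against West: 3p + 1(1−p) = 2p + 1.
Setting these equal: −4p + 5 = 2p + 1 ⇒ −6p = -4 ⇒ p = 2/3, and the value is (-4)·(2/3) + 5 = 7/3.
For the smuggler: with q = P(East), equating Port's and Border's payoffs gives −2q + 3 = 4q + 1 ⇒ q = 1/3.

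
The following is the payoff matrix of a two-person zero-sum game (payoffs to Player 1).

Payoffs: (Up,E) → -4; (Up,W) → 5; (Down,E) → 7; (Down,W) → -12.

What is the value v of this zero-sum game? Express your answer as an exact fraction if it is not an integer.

-13/28

Row minima: Up → -4, Down → -12; maximin = -4.
Column maxima: E → 7, W → 5; minimax = 5.
-4 ≠ 5, so there is no saddle point; optimal play is mixed.
Let Player 1 play Up with probability p. Expected payoff against E: (-4)p + 7(1−p) = −11p + 7; against W: 5p + (-12)(1−p) = 17p − 12.
Setting these equal: −11p + 7 = 17p − 12 ⇒ −28p = -19 ⇒ p = 19/28, and the value is (-11)·(19/28) + 7 = -13/28.
For Player 2: with q = P(E), equating Up's and Down's payoffs gives −9q + 5 = 19q − 12 ⇒ q = 17/28.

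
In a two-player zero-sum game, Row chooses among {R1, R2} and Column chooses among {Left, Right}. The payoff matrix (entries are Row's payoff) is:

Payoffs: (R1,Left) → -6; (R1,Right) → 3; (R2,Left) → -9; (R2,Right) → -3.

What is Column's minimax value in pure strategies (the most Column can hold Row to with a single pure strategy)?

-6

Column maxima: Left → -6, Right → 3.
The smallest of these is -6.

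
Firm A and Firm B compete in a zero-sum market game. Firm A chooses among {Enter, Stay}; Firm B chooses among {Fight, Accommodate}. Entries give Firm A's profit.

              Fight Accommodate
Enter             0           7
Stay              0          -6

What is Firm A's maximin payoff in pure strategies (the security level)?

0

Row minima: Enter → 0, Stay → -6.
The best of these is 0.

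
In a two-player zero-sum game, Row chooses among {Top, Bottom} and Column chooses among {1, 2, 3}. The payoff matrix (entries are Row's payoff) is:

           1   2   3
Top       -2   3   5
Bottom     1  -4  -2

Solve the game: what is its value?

Row minima: Top → -2, Bottom → -4; maximin = -2.
Column maxima: 1 → 1, 2 → 3, 3 → 5; minimax = 1.
-2 ≠ 1, so there is no saddle point; optimal play is mixed.
3 is strictly dominated by 2 (it gives Row strictly more in every row), so Column never plays it.
On the remaining 2×2 (Top, Bottom vs 1, 2):
Let Row play Top with probability p. Expected payoff against 1: (-2)p + 1(1−p) = −3p + 1; against 2: 3p + (-4)(1−p) = 7p − 4.
Setting these equal: −3p + 1 = 7p − 4 ⇒ −10p = -5 ⇒ p = 1/2, and the value is (-3)·(1/2) + 1 = -1/2.
For Column: with q = P(1), equating Top's and Bottom's payoffs gives −5q + 3 = 5q − 4 ⇒ q = 7/10.

-1/2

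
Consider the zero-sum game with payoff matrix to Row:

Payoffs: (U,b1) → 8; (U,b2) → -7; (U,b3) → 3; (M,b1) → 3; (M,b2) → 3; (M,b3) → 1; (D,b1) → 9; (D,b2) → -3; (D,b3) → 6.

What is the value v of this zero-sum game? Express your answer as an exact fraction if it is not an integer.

21/11

Row minima: U → -7, M → 1, D → -3; maximin = 1.
Column maxima: b1 → 9, b2 → 3, b3 → 6; minimax = 3.
1 ≠ 3, so there is no saddle point; optimal play is mixed.
U is strictly dominated by D, so Row never plays it.
b1 is strictly dominated by b3 (it gives Row strictly more in every row), so Column never plays it.
On the remaining 2×2 (M, D vs b2, b3):
Let Row play M with probability p. Expected payoff against b2: 3p + (-3)(1−p) = 6p − 3; against b3: 1p + 6(1−p) = −5p + 6.
Setting these equal: 6p − 3 = −5p + 6 ⇒ 11p = 9 ⇒ p = 9/11, and the value is (6)·(9/11) − 3 = 21/11.
For Column: with q = P(b2), equating M's and D's payoffs gives 2q + 1 = −9q + 6 ⇒ q = 5/11.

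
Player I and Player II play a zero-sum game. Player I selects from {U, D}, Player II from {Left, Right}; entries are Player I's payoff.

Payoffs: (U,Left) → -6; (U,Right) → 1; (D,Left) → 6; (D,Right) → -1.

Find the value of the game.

Row minima: U → -6, D → -1; maximin = -1.
Column maxima: Left → 6, Right → 1; minimax = 1.
-1 ≠ 1, so there is no saddle point; optimal play is mixed.
Let Player I play U with probability p. Expected payoff against Left: (-6)p + 6(1−p) = −12p + 6; against Right: 1p + (-1)(1−p) = 2p − 1.
Setting these equal: −12p + 6 = 2p − 1 ⇒ −14p = -7 ⇒ p = 1/2, and the value is (-12)·(1/2) + 6 = 0.
For Player II: with q = P(Left), equating U's and D's payoffs gives −7q + 1 = 7q − 1 ⇒ q = 1/7.

0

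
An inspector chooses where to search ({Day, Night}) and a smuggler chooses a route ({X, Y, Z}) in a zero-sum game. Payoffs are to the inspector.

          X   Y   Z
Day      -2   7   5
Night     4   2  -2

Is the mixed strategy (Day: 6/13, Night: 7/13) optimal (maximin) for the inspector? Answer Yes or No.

Against X this mix gives (6/13)·(-2) + (7/13)·4 = 16/13.
Against Y this mix gives (6/13)·7 + (7/13)·2 = 56/13.
Against Z this mix gives (6/13)·5 + (7/13)·(-2) = 16/13.
All of the smuggler's active replies (X, Z) yield 16/13, and no column does worse for the inspector. The mix makes the smuggler indifferent and guarantees 16/13, so it is optimal.

Yes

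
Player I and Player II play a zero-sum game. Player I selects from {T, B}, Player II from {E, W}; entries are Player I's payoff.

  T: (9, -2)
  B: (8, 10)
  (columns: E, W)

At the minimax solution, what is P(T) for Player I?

2/13

Row minima: T → -2, B → 8; maximin = 8.
Column maxima: E → 9, W → 10; minimax = 9.
8 ≠ 9, so there is no saddle point; optimal play is mixed.
Let Player I play T with probability p. Expected payoff against E: 9p + 8(1−p) = p + 8; against W: (-2)p + 10(1−p) = −12p + 10.
Setting these equal: p + 8 = −12p + 10 ⇒ 13p = 2 ⇒ p = 2/13, and the value is (1)·(2/13) + 8 = 106/13.
For Player II: with q = P(E), equating T's and B's payoffs gives 11q − 2 = −2q + 10 ⇒ q = 12/13.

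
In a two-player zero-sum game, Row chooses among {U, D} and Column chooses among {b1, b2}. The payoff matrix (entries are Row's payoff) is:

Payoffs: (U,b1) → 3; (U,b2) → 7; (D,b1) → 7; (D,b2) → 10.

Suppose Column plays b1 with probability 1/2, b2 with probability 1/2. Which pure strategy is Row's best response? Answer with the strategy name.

D

Expected payoff of U: (1/2)·3 + (1/2)·7 = 5.
Expected payoff of D: (1/2)·7 + (1/2)·10 = 17/2.
The largest is 17/2, so Row's best response is D.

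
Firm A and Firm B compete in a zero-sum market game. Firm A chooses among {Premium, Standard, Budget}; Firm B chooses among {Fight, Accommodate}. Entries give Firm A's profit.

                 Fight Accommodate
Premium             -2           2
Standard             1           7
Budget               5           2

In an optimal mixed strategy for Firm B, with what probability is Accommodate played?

Row minima: Premium → -2, Standard → 1, Budget → 2; maximin = 2.
Column maxima: Fight → 5, Accommodate → 7; minimax = 5.
2 ≠ 5, so there is no saddle point; optimal play is mixed.
Premium is strictly dominated by Standard, so Firm A never plays it.
On the remaining 2×2 (Standard, Budget vs Fight, Accommodate):
Let Firm A play Standard with probability p. Expected payoff against Fight: 1p + 5(1−p) = −4p + 5; against Accommodate: 7p + 2(1−p) = 5p + 2.
Setting these equal: −4p + 5 = 5p + 2 ⇒ −9p = -3 ⇒ p = 1/3, and the value is (-4)·(1/3) + 5 = 11/3.
For Firm B: with q = P(Fight), equating Standard's and Budget's payoffs gives −6q + 7 = 3q + 2 ⇒ q = 5/9.

4/9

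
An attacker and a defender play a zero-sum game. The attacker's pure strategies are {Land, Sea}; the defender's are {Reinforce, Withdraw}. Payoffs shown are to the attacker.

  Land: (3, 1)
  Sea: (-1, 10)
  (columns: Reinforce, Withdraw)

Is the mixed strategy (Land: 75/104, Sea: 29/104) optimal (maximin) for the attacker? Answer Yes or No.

Against Reinforce this mix gives (75/104)·3 + (29/104)·(-1) = 49/26.
Against Withdraw this mix gives (75/104)·1 + (29/104)·10 = 365/104.
The defender will play Reinforce, holding the attacker to 49/26. Shifting weight toward the row that does better against Reinforce would raise this floor (the equalizing mix achieves 31/13 against both Reinforce and Withdraw), so the proposed strategy is not optimal.

No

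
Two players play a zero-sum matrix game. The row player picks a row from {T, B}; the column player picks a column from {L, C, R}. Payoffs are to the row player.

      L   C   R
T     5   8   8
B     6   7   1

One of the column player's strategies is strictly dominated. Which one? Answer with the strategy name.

C

L holds the row player's payoff strictly below C in every row: 5 < 8, 6 < 7.
So C is strictly dominated for the column player.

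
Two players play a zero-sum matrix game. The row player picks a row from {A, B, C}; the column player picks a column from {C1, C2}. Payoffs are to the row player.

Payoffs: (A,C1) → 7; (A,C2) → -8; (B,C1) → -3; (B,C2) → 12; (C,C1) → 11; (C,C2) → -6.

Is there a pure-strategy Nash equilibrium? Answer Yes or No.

No

Row minima: A → -8, B → -3, C → -6; maximin = -3.
Column maxima: C1 → 11, C2 → 12; minimax = 11.
-3 ≠ 11, so no pure-strategy equilibrium exists.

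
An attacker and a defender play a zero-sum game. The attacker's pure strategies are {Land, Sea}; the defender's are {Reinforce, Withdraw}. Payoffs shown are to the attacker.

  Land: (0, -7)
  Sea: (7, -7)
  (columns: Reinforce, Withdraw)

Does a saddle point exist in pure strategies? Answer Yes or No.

Row minima: Land → -7, Sea → -7; maximin = -7.
Column maxima: Reinforce → 7, Withdraw → -7; minimax = -7.
maximin = minimax = -7, so a saddle point exists.

Yes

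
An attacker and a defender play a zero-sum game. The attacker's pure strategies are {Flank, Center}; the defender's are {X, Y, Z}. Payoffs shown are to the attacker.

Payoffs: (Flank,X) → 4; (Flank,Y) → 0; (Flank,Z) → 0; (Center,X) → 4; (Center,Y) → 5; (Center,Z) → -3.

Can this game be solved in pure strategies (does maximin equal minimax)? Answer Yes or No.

Row minima: Flank → 0, Center → -3; maximin = 0.
Column maxima: X → 4, Y → 5, Z → 0; minimax = 0.
maximin = minimax = 0, so a saddle point exists.

Yes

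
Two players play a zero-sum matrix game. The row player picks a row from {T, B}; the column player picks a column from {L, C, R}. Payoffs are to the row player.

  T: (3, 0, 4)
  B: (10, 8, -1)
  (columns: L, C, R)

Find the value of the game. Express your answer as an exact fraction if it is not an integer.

Row minima: T → 0, B → -1; maximin = 0.
Column maxima: L → 10, C → 8, R → 4; minimax = 4.
0 ≠ 4, so there is no saddle point; optimal play is mixed.
L is strictly dominated by C (it gives the row player strictly more in every row), so the column player never plays it.
On the remaining 2×2 (T, B vs C, R):
Let the row player play T with probability p. Expected payoff against C: 0p + 8(1−p) = −8p + 8; against R: 4p + (-1)(1−p) = 5p − 1.
Setting these equal: −8p + 8 = 5p − 1 ⇒ −13p = -9 ⇒ p = 9/13, and the value is (-8)·(9/13) + 8 = 32/13.
For the column player: with q = P(C), equating T's and B's payoffs gives −4q + 4 = 9q − 1 ⇒ q = 5/13.

32/13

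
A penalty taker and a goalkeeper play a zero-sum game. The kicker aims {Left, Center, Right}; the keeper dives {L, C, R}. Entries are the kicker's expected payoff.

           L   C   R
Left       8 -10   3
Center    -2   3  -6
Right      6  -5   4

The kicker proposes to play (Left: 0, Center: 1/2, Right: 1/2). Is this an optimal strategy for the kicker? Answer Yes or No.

Yes

Against L this mix gives (1/2)·(-2) + (1/2)·6 = 2.
Against C this mix gives (1/2)·3 + (1/2)·(-5) = -1.
Against R this mix gives (1/2)·(-6) + (1/2)·4 = -1.
All of the keeper's active replies (C, R) yield -1, and no column does worse for the kicker. The mix makes the keeper indifferent and guarantees -1, so it is optimal.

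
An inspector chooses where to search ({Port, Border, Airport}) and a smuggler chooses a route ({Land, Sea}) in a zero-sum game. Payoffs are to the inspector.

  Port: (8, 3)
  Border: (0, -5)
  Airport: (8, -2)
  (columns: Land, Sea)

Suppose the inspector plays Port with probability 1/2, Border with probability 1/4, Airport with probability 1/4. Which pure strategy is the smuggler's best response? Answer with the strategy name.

Sea

If the smuggler plays Land, the inspector's expected payoff is (1/2)·8 + (1/4)·0 + (1/4)·8 = 6.
If the smuggler plays Sea, the inspector's expected payoff is (1/2)·3 + (1/4)·(-5) + (1/4)·(-2) = -1/4.
The smuggler minimizes the inspector's payoff; the smallest is -1/4, so the best response is Sea.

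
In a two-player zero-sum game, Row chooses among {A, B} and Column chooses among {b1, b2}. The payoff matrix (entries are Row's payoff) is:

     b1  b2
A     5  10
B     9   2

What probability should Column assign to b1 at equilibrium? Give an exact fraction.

2/3

Row minima: A → 5, B → 2; maximin = 5.
Column maxima: b1 → 9, b2 → 10; minimax = 9.
5 ≠ 9, so there is no saddle point; optimal play is mixed.
Let Row play A with probability p. Expected payoff against b1: 5p + 9(1−p) = −4p + 9; against b2: 10p + 2(1−p) = 8p + 2.
Setting these equal: −4p + 9 = 8p + 2 ⇒ −12p = -7 ⇒ p = 7/12, and the value is (-4)·(7/12) + 9 = 20/3.
For Column: with q = P(b1), equating A's and B's payoffs gives −5q + 10 = 7q + 2 ⇒ q = 2/3.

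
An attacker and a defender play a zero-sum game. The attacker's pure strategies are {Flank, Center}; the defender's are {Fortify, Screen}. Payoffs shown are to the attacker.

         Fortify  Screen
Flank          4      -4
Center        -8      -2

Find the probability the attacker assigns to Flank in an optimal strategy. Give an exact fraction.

Row minima: Flank → -4, Center → -8; maximin = -4.
Column maxima: Fortify → 4, Screen → -2; minimax = -2.
-4 ≠ -2, so there is no saddle point; optimal play is mixed.
Let the attacker play Flank with probability p. Expected payoff against Fortify: 4p + (-8)(1−p) = 12p − 8; against Screen: (-4)p + (-2)(1−p) = −2p − 2.
Setting these equal: 12p − 8 = −2p − 2 ⇒ 14p = 6 ⇒ p = 3/7, and the value is (12)·(3/7) − 8 = -20/7.
For the defender: with q = P(Fortify), equating Flank's and Center's payoffs gives 8q − 4 = −6q − 2 ⇒ q = 1/7.

3/7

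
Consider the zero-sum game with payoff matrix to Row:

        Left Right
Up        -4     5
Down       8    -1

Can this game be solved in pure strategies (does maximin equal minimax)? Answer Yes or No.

No

Row minima: Up → -4, Down → -1; maximin = -1.
Column maxima: Left → 8, Right → 5; minimax = 5.
-1 ≠ 5, so no pure-strategy equilibrium exists.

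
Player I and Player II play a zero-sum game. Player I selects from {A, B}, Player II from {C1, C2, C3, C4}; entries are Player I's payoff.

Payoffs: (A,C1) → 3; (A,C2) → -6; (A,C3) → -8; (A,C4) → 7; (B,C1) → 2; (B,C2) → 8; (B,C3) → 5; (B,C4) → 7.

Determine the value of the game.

Row minima: A → -8, B → 2; maximin = 2.
Column maxima: C1 → 3, C2 → 8, C3 → 5, C4 → 7; minimax = 3.
2 ≠ 3, so there is no saddle point; optimal play is mixed.
C2 is strictly dominated by C3 (it gives Player I strictly more in every row), so Player II never plays it.
C4 is strictly dominated by C1 (it gives Player I strictly more in every row), so Player II never plays it.
On the remaining 2×2 (A, B vs C1, C3):
Let Player I play A with probability p. Expected payoff against C1: 3p + 2(1−p) = p + 2; against C3: (-8)p + 5(1−p) = −13p + 5.
Setting these equal: p + 2 = −13p + 5 ⇒ 14p = 3 ⇒ p = 3/14, and the value is (1)·(3/14) + 2 = 31/14.
For Player II: with q = P(C1), equating A's and B's payoffs gives 11q − 8 = −3q + 5 ⇒ q = 13/14.

31/14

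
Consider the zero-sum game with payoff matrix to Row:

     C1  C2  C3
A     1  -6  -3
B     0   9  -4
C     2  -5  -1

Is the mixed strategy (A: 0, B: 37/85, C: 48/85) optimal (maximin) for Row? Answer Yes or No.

No

Against C1 this mix gives (37/85)·0 + (48/85)·2 = 96/85.
Against C2 this mix gives (37/85)·9 + (48/85)·(-5) = 93/85.
Against C3 this mix gives (37/85)·(-4) + (48/85)·(-1) = -196/85.
Column will play C3, holding Row to -196/85. Shifting weight toward the row that does better against C3 would raise this floor (the equalizing mix achieves -29/17 against both C3 and C2), so the proposed strategy is not optimal.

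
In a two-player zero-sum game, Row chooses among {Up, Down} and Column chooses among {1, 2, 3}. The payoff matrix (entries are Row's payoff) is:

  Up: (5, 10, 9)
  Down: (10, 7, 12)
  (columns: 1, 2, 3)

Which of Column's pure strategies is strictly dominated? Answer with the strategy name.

3

1 holds Row's payoff strictly below 3 in every row: 5 < 9, 10 < 12.
So 3 is strictly dominated for Column.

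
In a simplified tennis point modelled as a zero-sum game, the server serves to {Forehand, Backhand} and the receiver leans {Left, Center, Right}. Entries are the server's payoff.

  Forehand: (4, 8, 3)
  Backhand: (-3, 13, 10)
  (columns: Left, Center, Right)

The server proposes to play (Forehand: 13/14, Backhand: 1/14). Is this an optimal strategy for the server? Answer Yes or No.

Yes

Against Left this mix gives (13/14)·4 + (1/14)·(-3) = 7/2.
Against Center this mix gives (13/14)·8 + (1/14)·13 = 117/14.
Against Right this mix gives (13/14)·3 + (1/14)·10 = 7/2.
All of the receiver's active replies (Left, Right) yield 7/2, and no column does worse for the server. The mix makes the receiver indifferent and guarantees 7/2, so it is optimal.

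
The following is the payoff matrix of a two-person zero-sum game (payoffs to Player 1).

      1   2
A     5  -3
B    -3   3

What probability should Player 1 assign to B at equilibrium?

4/7

Row minima: A → -3, B → -3; maximin = -3.
Column maxima: 1 → 5, 2 → 3; minimax = 3.
-3 ≠ 3, so there is no saddle point; optimal play is mixed.
Let Player 1 play A with probability p. Expected payoff against 1: 5p + (-3)(1−p) = 8p − 3; against 2: (-3)p + 3(1−p) = −6p + 3.
Setting these equal: 8p − 3 = −6p + 3 ⇒ 14p = 6 ⇒ p = 3/7, and the value is (8)·(3/7) − 3 = 3/7.
For Player 2: with q = P(1), equating A's and B's payoffs gives 8q − 3 = −6q + 3 ⇒ q = 3/7.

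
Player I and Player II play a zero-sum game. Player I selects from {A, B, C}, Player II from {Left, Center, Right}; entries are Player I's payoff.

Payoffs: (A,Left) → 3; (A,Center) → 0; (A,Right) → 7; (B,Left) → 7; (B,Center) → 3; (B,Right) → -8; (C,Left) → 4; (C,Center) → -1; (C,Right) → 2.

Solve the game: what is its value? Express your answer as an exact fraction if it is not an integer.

Row minima: A → 0, B → -8, C → -1; maximin = 0.
Column maxima: Left → 7, Center → 3, Right → 7; minimax = 3.
0 ≠ 3, so there is no saddle point; optimal play is mixed.
Left is strictly dominated by Center (it gives Player I strictly more in every row), so Player II never plays it.
With Left eliminated, C is strictly dominated by A (A gives Player I strictly more in every remaining column), so Player I never plays it.
On the remaining 2×2 (A, B vs Center, Right):
Let Player I play A with probability p. Expected payoff against Center: 0p + 3(1−p) = −3p + 3; against Right: 7p + (-8)(1−p) = 15p − 8.
Setting these equal: −3p + 3 = 15p − 8 ⇒ −18p = -11 ⇒ p = 11/18, and the value is (-3)·(11/18) + 3 = 7/6.
For Player II: with q = P(Center), equating A's and B's payoffs gives −7q + 7 = 11q − 8 ⇒ q = 5/6.

7/6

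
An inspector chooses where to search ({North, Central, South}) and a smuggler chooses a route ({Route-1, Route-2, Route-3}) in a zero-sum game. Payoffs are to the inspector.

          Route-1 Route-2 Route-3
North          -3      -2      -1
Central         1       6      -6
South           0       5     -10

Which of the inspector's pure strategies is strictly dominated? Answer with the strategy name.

Central gives a strictly higher payoff than South against every column: 1 > 0, 6 > 5, -6 > -10.
So South is strictly dominated and the inspector never plays it.

South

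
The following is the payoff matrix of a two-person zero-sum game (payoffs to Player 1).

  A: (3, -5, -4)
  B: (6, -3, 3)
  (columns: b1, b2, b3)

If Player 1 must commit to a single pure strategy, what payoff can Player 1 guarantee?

Row minima: A → -5, B → -3.
The best of these is -3.

-3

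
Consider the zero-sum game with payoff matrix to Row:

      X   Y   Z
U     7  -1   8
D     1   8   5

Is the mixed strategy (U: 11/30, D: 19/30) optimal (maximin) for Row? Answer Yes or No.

No

Against X this mix gives (11/30)·7 + (19/30)·1 = 16/5.
Against Y this mix gives (11/30)·(-1) + (19/30)·8 = 47/10.
Against Z this mix gives (11/30)·8 + (19/30)·5 = 61/10.
Column will play X, holding Row to 16/5. Shifting weight toward the row that does better against X would raise this floor (the equalizing mix achieves 19/5 against both X and Y), so the proposed strategy is not optimal.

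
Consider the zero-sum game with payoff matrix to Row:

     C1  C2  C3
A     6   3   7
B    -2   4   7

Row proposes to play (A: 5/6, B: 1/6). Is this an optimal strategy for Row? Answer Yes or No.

No

Against C1 this mix gives (5/6)·6 + (1/6)·(-2) = 14/3.
Against C2 this mix gives (5/6)·3 + (1/6)·4 = 19/6.
Against C3 this mix gives (5/6)·7 + (1/6)·7 = 7.
Column will play C2, holding Row to 19/6. Shifting weight toward the row that does better against C2 would raise this floor (the equalizing mix achieves 10/3 against both C2 and C1), so the proposed strategy is not optimal.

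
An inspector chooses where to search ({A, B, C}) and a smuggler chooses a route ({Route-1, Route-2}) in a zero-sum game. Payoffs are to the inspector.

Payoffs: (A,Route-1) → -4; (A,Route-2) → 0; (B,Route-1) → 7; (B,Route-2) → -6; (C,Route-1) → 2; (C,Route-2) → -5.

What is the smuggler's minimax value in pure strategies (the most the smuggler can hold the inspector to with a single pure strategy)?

0

Column maxima: Route-1 → 7, Route-2 → 0.
The smallest of these is 0.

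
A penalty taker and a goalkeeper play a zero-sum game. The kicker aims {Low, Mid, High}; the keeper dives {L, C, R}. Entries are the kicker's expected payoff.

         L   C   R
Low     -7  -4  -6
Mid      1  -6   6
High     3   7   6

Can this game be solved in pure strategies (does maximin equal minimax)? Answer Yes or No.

Yes

Row minima: Low → -7, Mid → -6, High → 3; maximin = 3.
Column maxima: L → 3, C → 7, R → 6; minimax = 3.
maximin = minimax = 3, so a saddle point exists.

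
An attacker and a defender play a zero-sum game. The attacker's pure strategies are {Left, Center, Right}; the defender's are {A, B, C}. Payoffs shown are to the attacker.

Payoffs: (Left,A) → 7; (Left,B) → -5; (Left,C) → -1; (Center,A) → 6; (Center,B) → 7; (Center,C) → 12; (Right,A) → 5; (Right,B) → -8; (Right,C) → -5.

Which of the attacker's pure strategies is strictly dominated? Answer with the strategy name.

Right

Left gives a strictly higher payoff than Right against every column: 7 > 5, -5 > -8, -1 > -5.
So Right is strictly dominated and the attacker never plays it.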